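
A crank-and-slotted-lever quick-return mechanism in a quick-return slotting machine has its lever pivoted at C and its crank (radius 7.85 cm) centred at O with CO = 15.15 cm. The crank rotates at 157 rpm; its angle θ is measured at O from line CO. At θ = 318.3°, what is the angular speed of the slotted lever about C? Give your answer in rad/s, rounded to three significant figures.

5.28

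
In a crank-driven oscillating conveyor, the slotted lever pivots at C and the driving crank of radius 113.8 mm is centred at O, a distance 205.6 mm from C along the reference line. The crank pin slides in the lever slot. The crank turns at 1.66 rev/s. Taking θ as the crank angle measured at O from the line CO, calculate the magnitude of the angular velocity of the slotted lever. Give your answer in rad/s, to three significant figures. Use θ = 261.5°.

ω = 10.43 rad/s (from 1.66 rev/s).
Crank pin A relative to C: A = (d + r cosθ, r sinθ); lever angle φ = atan2(r sinθ, d + r cosθ).
Differentiating tanφ: φ̇ = rω(d cosθ + r)/(d² + r² + 2dr cosθ).
d² + r² + 2dr cosθ = |CA|² = 0.0483051 m²;  d cosθ + r = +0.08341 m.
|ω_lever| = |0.1138·10.43·+0.08341| / 0.0483051 = 2.0495 rad/s.

2.05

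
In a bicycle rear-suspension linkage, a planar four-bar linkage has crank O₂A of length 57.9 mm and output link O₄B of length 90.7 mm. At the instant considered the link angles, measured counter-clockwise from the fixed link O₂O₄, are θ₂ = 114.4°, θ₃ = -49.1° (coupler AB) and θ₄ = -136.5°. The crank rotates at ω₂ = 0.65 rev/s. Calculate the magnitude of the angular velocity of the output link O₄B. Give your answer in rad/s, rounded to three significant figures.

0.741

ω₂ = 4.084 rad/s (from 0.65 rev/s).
Differentiating the loop-closure r₂e^{iθ₂}+r₃e^{iθ₃}=r₁+r₄e^{iθ₄} gives r₂ω₂e^{iθ₂}+r₃ω₃e^{iθ₃}=r₄ω₄e^{iθ₄}.
Eliminating the other unknown: ω₄ = r₂ω₂ sin(θ₂−θ₃) / [r₄ sin(θ₄−θ₃)].
Numerator sine = +0.28402; denominator sine = -0.99897.
Result = 0.0579·4.084·(+0.28402) / (0.0907·(-0.99897)) = -0.74123 rad/s; magnitude 0.74123 rad/s.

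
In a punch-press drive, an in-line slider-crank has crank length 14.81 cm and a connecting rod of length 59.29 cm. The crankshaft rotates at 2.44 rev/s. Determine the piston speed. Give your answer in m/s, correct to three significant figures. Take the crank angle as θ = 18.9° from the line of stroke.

ω = 2π·2.44 = 15.33 rad/s
For an in-line slider-crank, x = r cosθ + √(L² − r² sin²θ), so v = −rω sinθ·[1 + r cosθ/√(L² − r² sin²θ)].
With r = 0.1481 m, L = 0.5929 m, θ = 18.9°: √(L² − r² sin²θ) = 0.59096 m.
v = −0.1481·15.33·0.32392·[1 + 0.1481·0.94609/0.59096] = -0.90984 m/s.
|v| = 0.90984 m/s.

0.910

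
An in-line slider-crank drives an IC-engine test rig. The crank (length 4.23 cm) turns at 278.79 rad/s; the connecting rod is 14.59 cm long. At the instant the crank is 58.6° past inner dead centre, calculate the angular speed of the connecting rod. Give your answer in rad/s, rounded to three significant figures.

43.5

ω = 278.8 rad/s
The rod makes angle φ with the slider axis where L sinφ = r sinθ; differentiating, L cosφ·φ̇ = r ω cosθ.
L cosφ = √(L² − r² sin²θ) = 0.14136 m.
|ω_rod| = r ω |cosθ| / √(L² − r² sin²θ) = 0.0423·278.8·0.52101/0.14136 = 43.464 rad/s.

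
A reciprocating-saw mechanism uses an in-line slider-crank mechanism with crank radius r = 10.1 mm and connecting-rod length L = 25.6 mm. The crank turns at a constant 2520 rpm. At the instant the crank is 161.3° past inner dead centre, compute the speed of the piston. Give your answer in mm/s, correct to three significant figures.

533

ω = 2π·2520/60 = 263.9 rad/s
For an in-line slider-crank, x = r cosθ + √(L² − r² sin²θ), so v = −rω sinθ·[1 + r cosθ/√(L² − r² sin²θ)].
With r = 0.0101 m, L = 0.0256 m, θ = 161.3°: √(L² − r² sin²θ) = 0.025394 m.
v = −0.0101·263.9·0.32061·[1 + 0.0101·-0.94721/0.025394] = -0.53261 m/s.
|v| = 0.53261 m/s = 532.61 mm/s.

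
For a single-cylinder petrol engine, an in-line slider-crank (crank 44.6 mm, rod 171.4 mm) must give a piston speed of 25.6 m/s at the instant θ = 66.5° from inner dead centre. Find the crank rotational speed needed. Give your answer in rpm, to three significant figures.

5400

For an in-line slider-crank, |v_piston| = rω|sinθ|·[1 + r cosθ/√(L² − r² sin²θ)].
With r = 0.0446 m, L = 0.1714 m, θ = 66.5°: the bracketed kinematic factor |dx/dθ| = 0.045271 m.
ω = v/|dx/dθ| = 25.6/0.045271 = 565.48 rad/s.
N = 60ω/(2π) = 5400 rpm.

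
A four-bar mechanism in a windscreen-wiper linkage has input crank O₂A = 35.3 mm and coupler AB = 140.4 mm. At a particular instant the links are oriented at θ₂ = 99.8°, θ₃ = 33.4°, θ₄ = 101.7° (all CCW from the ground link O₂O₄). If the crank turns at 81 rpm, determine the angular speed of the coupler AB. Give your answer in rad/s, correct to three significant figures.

ω₂ = 8.482 rad/s (from 81 rpm).
Differentiating the loop-closure r₂e^{iθ₂}+r₃e^{iθ₃}=r₁+r₄e^{iθ₄} gives r₂ω₂e^{iθ₂}+r₃ω₃e^{iθ₃}=r₄ω₄e^{iθ₄}.
Eliminating the other unknown: ω₃ = r₂ω₂ sin(θ₄−θ₂) / [r₃ sin(θ₃−θ₄)].
Numerator sine = +0.03316; denominator sine = -0.92913.
Result = 0.0353·8.482·(+0.03316) / (0.1404·(-0.92913)) = -0.076102 rad/s; magnitude 0.076102 rad/s.

0.0761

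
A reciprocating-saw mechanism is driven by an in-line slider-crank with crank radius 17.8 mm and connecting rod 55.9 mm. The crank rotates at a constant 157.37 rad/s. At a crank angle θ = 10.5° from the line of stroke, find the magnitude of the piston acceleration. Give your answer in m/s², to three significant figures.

ω = 157.4 rad/s
x(θ) = r cosθ + √(L² − r² sin²θ); with ω constant, a = ω²·d²x/dθ².
d²x/dθ² = −r cosθ − r²(cos2θ)/√u − r⁴ sin²2θ/(4u^{3/2}),  u = L² − r² sin²θ = 0.00311429 m².
Substituting r = 0.0178 m, L = 0.0559 m, θ = 10.5°: d²x/dθ² = -0.022821 m.
a = ω²·d²x/dθ² = (157.4)²·(-0.022821) = -565.17 m/s²;  |a| = 565.17 m/s².

565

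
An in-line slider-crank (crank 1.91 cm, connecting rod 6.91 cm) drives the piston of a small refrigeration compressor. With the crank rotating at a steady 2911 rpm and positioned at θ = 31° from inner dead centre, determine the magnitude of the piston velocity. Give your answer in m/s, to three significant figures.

3.72

ω = 2π·2911/60 = 304.8 rad/s
For an in-line slider-crank, x = r cosθ + √(L² − r² sin²θ), so v = −rω sinθ·[1 + r cosθ/√(L² − r² sin²θ)].
With r = 0.0191 m, L = 0.0691 m, θ = 31°: √(L² − r² sin²θ) = 0.068396 m.
v = −0.0191·304.8·0.51504·[1 + 0.0191·0.85717/0.068396] = -3.7166 m/s.
|v| = 3.7166 m/s.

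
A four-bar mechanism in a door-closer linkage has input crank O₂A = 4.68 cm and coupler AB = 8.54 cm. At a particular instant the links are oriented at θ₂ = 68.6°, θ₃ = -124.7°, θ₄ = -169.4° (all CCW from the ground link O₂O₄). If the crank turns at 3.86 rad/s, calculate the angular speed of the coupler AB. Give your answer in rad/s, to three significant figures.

ω₂ = 3.86 rad/s
Differentiating the loop-closure r₂e^{iθ₂}+r₃e^{iθ₃}=r₁+r₄e^{iθ₄} gives r₂ω₂e^{iθ₂}+r₃ω₃e^{iθ₃}=r₄ω₄e^{iθ₄}.
Eliminating the other unknown: ω₃ = r₂ω₂ sin(θ₄−θ₂) / [r₃ sin(θ₃−θ₄)].
Numerator sine = +0.84805; denominator sine = +0.70339.
Result = 0.0468·3.86·(+0.84805) / (0.0854·(+0.70339)) = +2.5503 rad/s; magnitude 2.5503 rad/s.

2.55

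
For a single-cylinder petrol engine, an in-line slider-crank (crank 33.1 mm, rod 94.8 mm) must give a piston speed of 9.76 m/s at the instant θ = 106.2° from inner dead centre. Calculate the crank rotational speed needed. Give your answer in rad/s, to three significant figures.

For an in-line slider-crank, |v_piston| = rω|sinθ|·[1 + r cosθ/√(L² − r² sin²θ)].
With r = 0.0331 m, L = 0.0948 m, θ = 106.2°: the bracketed kinematic factor |dx/dθ| = 0.028499 m.
ω = v/|dx/dθ| = 9.76/0.028499 = 342.47 rad/s.

342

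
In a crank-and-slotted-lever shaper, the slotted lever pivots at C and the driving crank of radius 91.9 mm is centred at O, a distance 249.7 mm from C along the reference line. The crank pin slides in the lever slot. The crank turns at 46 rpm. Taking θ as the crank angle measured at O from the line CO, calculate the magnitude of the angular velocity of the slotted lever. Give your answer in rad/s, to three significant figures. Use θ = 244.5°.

ω = 4.817 rad/s (from 46 rpm).
Crank pin A relative to C: A = (d + r cosθ, r sinθ); lever angle φ = atan2(r sinθ, d + r cosθ).
Differentiating tanφ: φ̇ = rω(d cosθ + r)/(d² + r² + 2dr cosθ).
d² + r² + 2dr cosθ = |CA|² = 0.0510375 m²;  d cosθ + r = -0.015599 m.
|ω_lever| = |0.0919·4.817·-0.015599| / 0.0510375 = 0.1353 rad/s.

0.135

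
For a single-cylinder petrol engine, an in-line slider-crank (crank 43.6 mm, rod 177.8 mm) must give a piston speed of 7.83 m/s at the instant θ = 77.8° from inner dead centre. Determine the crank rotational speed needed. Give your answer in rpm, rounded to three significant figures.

1670

For an in-line slider-crank, |v_piston| = rω|sinθ|·[1 + r cosθ/√(L² − r² sin²θ)].
With r = 0.0436 m, L = 0.1778 m, θ = 77.8°: the bracketed kinematic factor |dx/dθ| = 0.04489 m.
ω = v/|dx/dθ| = 7.83/0.04489 = 174.43 rad/s.
N = 60ω/(2π) = 1665.6 rpm.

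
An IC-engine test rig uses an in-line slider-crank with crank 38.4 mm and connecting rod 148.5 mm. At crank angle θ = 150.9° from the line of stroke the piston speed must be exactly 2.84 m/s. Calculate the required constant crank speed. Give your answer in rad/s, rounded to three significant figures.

197

For an in-line slider-crank, |v_piston| = rω|sinθ|·[1 + r cosθ/√(L² − r² sin²θ)].
With r = 0.0384 m, L = 0.1485 m, θ = 150.9°: the bracketed kinematic factor |dx/dθ| = 0.014422 m.
ω = v/|dx/dθ| = 2.84/0.014422 = 196.92 rad/s.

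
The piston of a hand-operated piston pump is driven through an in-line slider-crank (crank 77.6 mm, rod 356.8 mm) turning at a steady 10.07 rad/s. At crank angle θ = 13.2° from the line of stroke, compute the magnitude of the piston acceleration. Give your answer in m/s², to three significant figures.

ω = 10.07 rad/s
x(θ) = r cosθ + √(L² − r² sin²θ); with ω constant, a = ω²·d²x/dθ².
d²x/dθ² = −r cosθ − r²(cos2θ)/√u − r⁴ sin²2θ/(4u^{3/2}),  u = L² − r² sin²θ = 0.126992 m².
Substituting r = 0.0776 m, L = 0.3568 m, θ = 13.2°: d²x/dθ² = -0.090725 m.
a = ω²·d²x/dθ² = (10.07)²·(-0.090725) = -9.2 m/s²;  |a| = 9.2 m/s².

9.20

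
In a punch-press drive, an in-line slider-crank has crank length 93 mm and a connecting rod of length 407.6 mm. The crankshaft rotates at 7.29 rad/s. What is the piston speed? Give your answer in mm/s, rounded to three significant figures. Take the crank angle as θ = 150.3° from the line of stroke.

ω = 7.29 rad/s
For an in-line slider-crank, x = r cosθ + √(L² − r² sin²θ), so v = −rω sinθ·[1 + r cosθ/√(L² − r² sin²θ)].
With r = 0.093 m, L = 0.4076 m, θ = 150.3°: √(L² − r² sin²θ) = 0.40499 m.
v = −0.093·7.29·0.49546·[1 + 0.093·-0.86863/0.40499] = -0.2689 m/s.
|v| = 0.2689 m/s = 268.9 mm/s.

269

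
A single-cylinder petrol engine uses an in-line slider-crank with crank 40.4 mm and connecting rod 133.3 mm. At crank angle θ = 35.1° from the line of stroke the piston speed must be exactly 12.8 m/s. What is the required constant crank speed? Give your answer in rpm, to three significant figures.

4200

For an in-line slider-crank, |v_piston| = rω|sinθ|·[1 + r cosθ/√(L² − r² sin²θ)].
With r = 0.0404 m, L = 0.1333 m, θ = 35.1°: the bracketed kinematic factor |dx/dθ| = 0.02908 m.
ω = v/|dx/dθ| = 12.8/0.02908 = 440.17 rad/s.
N = 60ω/(2π) = 4203.3 rpm.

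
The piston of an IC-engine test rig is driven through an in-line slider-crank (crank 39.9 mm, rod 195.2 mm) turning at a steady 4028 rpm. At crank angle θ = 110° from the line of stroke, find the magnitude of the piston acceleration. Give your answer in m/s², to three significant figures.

3550

ω = 2π·4028/60 = 421.8 rad/s
x(θ) = r cosθ + √(L² − r² sin²θ); with ω constant, a = ω²·d²x/dθ².
d²x/dθ² = −r cosθ − r²(cos2θ)/√u − r⁴ sin²2θ/(4u^{3/2}),  u = L² − r² sin²θ = 0.0366973 m².
Substituting r = 0.0399 m, L = 0.1952 m, θ = 110°: d²x/dθ² = +0.019976 m.
a = ω²·d²x/dθ² = (421.8)²·(+0.019976) = +3554.2 m/s²;  |a| = 3554.2 m/s².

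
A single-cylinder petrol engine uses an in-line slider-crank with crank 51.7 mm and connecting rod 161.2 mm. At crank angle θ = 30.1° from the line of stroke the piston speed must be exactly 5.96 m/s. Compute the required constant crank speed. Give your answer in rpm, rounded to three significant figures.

For an in-line slider-crank, |v_piston| = rω|sinθ|·[1 + r cosθ/√(L² − r² sin²θ)].
With r = 0.0517 m, L = 0.1612 m, θ = 30.1°: the bracketed kinematic factor |dx/dθ| = 0.033217 m.
ω = v/|dx/dθ| = 5.96/0.033217 = 179.42 rad/s.
N = 60ω/(2π) = 1713.4 rpm.

1710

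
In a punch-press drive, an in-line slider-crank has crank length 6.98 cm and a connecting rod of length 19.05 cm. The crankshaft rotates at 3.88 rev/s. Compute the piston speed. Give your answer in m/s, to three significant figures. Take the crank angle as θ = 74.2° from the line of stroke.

ω = 2π·3.88 = 24.38 rad/s
For an in-line slider-crank, x = r cosθ + √(L² − r² sin²θ), so v = −rω sinθ·[1 + r cosθ/√(L² − r² sin²θ)].
With r = 0.0698 m, L = 0.1905 m, θ = 74.2°: √(L² − r² sin²θ) = 0.17827 m.
v = −0.0698·24.38·0.96222·[1 + 0.0698·0.27228/0.17827] = -1.8119 m/s.
|v| = 1.8119 m/s.

1.81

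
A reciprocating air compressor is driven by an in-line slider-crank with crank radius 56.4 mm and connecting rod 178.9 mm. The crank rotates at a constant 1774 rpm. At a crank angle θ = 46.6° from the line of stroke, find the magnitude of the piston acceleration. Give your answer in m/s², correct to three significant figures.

ω = 2π·1774/60 = 185.8 rad/s
x(θ) = r cosθ + √(L² − r² sin²θ); with ω constant, a = ω²·d²x/dθ².
d²x/dθ² = −r cosθ − r²(cos2θ)/√u − r⁴ sin²2θ/(4u^{3/2}),  u = L² − r² sin²θ = 0.0303259 m².
Substituting r = 0.0564 m, L = 0.1789 m, θ = 46.6°: d²x/dθ² = -0.03821 m.
a = ω²·d²x/dθ² = (185.8)²·(-0.03821) = -1318.7 m/s²;  |a| = 1318.7 m/s².

1320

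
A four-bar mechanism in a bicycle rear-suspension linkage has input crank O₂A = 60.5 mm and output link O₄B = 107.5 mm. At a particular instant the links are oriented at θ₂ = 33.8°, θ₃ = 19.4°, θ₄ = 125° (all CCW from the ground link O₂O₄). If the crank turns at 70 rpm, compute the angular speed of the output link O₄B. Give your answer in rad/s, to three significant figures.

ω₂ = 7.33 rad/s (from 70 rpm).
Differentiating the loop-closure r₂e^{iθ₂}+r₃e^{iθ₃}=r₁+r₄e^{iθ₄} gives r₂ω₂e^{iθ₂}+r₃ω₃e^{iθ₃}=r₄ω₄e^{iθ₄}.
Eliminating the other unknown: ω₄ = r₂ω₂ sin(θ₂−θ₃) / [r₄ sin(θ₄−θ₃)].
Numerator sine = +0.24869; denominator sine = +0.96316.
Result = 0.0605·7.33·(+0.24869) / (0.1075·(+0.96316)) = +1.0652 rad/s; magnitude 1.0652 rad/s.

1.07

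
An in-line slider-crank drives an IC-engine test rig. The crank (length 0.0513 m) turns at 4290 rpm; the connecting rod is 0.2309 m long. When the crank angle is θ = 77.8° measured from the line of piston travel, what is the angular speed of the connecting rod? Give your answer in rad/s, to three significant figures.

ω = 449.2 rad/s (converted from 4290 rpm).
The rod makes angle φ with the slider axis where L sinφ = r sinθ; differentiating, L cosφ·φ̇ = r ω cosθ.
L cosφ = √(L² − r² sin²θ) = 0.22539 m.
|ω_rod| = r ω |cosθ| / √(L² − r² sin²θ) = 0.0513·449.2·0.21132/0.22539 = 21.608 rad/s.

21.6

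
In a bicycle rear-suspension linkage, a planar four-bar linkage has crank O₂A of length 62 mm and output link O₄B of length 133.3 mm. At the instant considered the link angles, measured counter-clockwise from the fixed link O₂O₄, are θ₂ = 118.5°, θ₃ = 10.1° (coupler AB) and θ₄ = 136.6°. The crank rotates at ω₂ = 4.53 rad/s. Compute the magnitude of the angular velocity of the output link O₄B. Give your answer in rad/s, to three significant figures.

ω₂ = 4.53 rad/s
Differentiating the loop-closure r₂e^{iθ₂}+r₃e^{iθ₃}=r₁+r₄e^{iθ₄} gives r₂ω₂e^{iθ₂}+r₃ω₃e^{iθ₃}=r₄ω₄e^{iθ₄}.
Eliminating the other unknown: ω₄ = r₂ω₂ sin(θ₂−θ₃) / [r₄ sin(θ₄−θ₃)].
Numerator sine = +0.94888; denominator sine = +0.80386.
Result = 0.062·4.53·(+0.94888) / (0.1333·(+0.80386)) = +2.4871 rad/s; magnitude 2.4871 rad/s.

2.49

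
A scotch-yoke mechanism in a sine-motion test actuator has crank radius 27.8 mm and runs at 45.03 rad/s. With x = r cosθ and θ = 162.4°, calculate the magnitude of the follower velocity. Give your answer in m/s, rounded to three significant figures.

ω = 45.03 rad/s
x = r cosθ ⇒ ẋ = −rω sinθ.
|v| = rω|sinθ| = 0.0278·45.03·|sin 162.4°| = 0.37852 m/s.

0.379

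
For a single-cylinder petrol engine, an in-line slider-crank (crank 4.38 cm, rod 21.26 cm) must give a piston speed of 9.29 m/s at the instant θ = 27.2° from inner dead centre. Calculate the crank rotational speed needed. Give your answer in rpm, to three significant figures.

3740

For an in-line slider-crank, |v_piston| = rω|sinθ|·[1 + r cosθ/√(L² − r² sin²θ)].
With r = 0.0438 m, L = 0.2126 m, θ = 27.2°: the bracketed kinematic factor |dx/dθ| = 0.023706 m.
ω = v/|dx/dθ| = 9.29/0.023706 = 391.89 rad/s.
N = 60ω/(2π) = 3742.2 rpm.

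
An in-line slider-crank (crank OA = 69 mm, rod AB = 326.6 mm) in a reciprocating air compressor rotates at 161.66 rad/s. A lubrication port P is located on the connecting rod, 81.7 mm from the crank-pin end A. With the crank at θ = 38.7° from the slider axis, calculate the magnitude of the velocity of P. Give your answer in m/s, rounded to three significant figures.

ω = 161.7 rad/s.  Crank-pin speed |V_A| = rω = 11.155 m/s, perpendicular to OA.
Rod angle: sinφ = −(r/L) sinθ ⇒ φ = -7.591°; ω_rod = −rω cosθ/√(L²−r²sin²θ) = -26.89 rad/s.
V_P = V_A + ω_rod × AP, with AP = 0.0817 m along the rod.
Components: V_Px = −rω sinθ − a·ω_rod·sinφ = -7.2645 m/s;  V_Py = rω cosθ + a·ω_rod·cosφ = +6.5277 m/s.
|V_P| = √(V_Px² + V_Py²) = 9.7664 m/s.

9.77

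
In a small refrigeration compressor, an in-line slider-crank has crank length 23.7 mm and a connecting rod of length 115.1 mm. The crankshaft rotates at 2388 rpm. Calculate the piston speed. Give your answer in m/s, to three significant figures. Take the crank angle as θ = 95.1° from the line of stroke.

5.79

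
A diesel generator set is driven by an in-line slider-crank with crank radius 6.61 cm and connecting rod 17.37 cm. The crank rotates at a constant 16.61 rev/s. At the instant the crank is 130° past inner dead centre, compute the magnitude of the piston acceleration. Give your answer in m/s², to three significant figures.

ω = 2π·16.6 = 104.4 rad/s
x(θ) = r cosθ + √(L² − r² sin²θ); with ω constant, a = ω²·d²x/dθ².
d²x/dθ² = −r cosθ − r²(cos2θ)/√u − r⁴ sin²2θ/(4u^{3/2}),  u = L² − r² sin²θ = 0.0276077 m².
Substituting r = 0.0661 m, L = 0.1737 m, θ = 130°: d²x/dθ² = +0.046045 m.
a = ω²·d²x/dθ² = (104.4)²·(+0.046045) = +501.52 m/s²;  |a| = 501.52 m/s².

502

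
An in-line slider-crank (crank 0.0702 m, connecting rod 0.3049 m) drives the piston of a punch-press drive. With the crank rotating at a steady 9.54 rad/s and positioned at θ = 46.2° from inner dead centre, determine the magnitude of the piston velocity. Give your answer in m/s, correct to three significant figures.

0.561

ω = 9.54 rad/s
For an in-line slider-crank, x = r cosθ + √(L² − r² sin²θ), so v = −rω sinθ·[1 + r cosθ/√(L² − r² sin²θ)].
With r = 0.0702 m, L = 0.3049 m, θ = 46.2°: √(L² − r² sin²θ) = 0.30066 m.
v = −0.0702·9.54·0.72176·[1 + 0.0702·0.69214/0.30066] = -0.56148 m/s.
|v| = 0.56148 m/s.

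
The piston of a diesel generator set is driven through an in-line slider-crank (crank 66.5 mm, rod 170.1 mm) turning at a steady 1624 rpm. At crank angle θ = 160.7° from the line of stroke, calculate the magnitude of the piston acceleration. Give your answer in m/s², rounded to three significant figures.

1210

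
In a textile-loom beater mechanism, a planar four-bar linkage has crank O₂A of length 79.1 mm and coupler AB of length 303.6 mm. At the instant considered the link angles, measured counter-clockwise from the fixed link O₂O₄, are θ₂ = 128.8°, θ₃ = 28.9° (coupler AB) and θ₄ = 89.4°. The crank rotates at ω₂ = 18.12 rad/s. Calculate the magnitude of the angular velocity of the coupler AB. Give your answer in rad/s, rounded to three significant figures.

3.44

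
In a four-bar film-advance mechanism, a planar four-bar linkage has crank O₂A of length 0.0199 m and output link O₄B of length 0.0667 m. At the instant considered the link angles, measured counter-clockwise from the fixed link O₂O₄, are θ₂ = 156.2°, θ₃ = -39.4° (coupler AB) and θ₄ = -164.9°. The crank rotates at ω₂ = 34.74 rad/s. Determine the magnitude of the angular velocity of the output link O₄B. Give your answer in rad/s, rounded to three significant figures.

3.42

ω₂ = 34.74 rad/s
Differentiating the loop-closure r₂e^{iθ₂}+r₃e^{iθ₃}=r₁+r₄e^{iθ₄} gives r₂ω₂e^{iθ₂}+r₃ω₃e^{iθ₃}=r₄ω₄e^{iθ₄}.
Eliminating the other unknown: ω₄ = r₂ω₂ sin(θ₂−θ₃) / [r₄ sin(θ₄−θ₃)].
Numerator sine = -0.26892; denominator sine = -0.81412.
Result = 0.0199·34.74·(-0.26892) / (0.0667·(-0.81412)) = +3.4237 rad/s; magnitude 3.4237 rad/s.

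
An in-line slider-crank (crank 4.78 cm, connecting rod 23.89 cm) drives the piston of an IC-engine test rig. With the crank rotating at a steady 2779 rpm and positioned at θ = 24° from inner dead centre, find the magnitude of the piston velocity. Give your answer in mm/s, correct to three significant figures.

ω = 2π·2779/60 = 291 rad/s
For an in-line slider-crank, x = r cosθ + √(L² − r² sin²θ), so v = −rω sinθ·[1 + r cosθ/√(L² − r² sin²θ)].
With r = 0.0478 m, L = 0.2389 m, θ = 24°: √(L² − r² sin²θ) = 0.23811 m.
v = −0.0478·291·0.40674·[1 + 0.0478·0.91355/0.23811] = -6.6956 m/s.
|v| = 6.6956 m/s = 6695.6 mm/s.

6700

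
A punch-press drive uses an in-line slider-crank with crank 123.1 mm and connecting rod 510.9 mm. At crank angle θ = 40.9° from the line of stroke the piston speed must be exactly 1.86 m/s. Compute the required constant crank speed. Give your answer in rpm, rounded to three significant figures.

For an in-line slider-crank, |v_piston| = rω|sinθ|·[1 + r cosθ/√(L² − r² sin²θ)].
With r = 0.1231 m, L = 0.5109 m, θ = 40.9°: the bracketed kinematic factor |dx/dθ| = 0.095463 m.
ω = v/|dx/dθ| = 1.86/0.095463 = 19.484 rad/s.
N = 60ω/(2π) = 186.06 rpm.

186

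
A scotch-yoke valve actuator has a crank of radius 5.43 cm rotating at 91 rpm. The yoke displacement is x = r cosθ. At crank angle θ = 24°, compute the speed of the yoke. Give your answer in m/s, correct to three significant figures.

0.210

ω = 9.529 rad/s (from 91 rpm).
x = r cosθ ⇒ ẋ = −rω sinθ.
|v| = rω|sinθ| = 0.0543·9.529·|sin 24°| = 0.21047 m/s.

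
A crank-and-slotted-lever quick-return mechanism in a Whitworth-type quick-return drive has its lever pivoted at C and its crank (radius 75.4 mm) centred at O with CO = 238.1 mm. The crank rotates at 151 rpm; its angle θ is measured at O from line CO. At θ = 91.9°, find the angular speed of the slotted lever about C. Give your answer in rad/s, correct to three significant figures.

1.32

ω = 15.81 rad/s (from 151 rpm).
Crank pin A relative to C: A = (d + r cosθ, r sinθ); lever angle φ = atan2(r sinθ, d + r cosθ).
Differentiating tanφ: φ̇ = rω(d cosθ + r)/(d² + r² + 2dr cosθ).
d² + r² + 2dr cosθ = |CA|² = 0.0611863 m²;  d cosθ + r = +0.067506 m.
|ω_lever| = |0.0754·15.81·+0.067506| / 0.0611863 = 1.3154 rad/s.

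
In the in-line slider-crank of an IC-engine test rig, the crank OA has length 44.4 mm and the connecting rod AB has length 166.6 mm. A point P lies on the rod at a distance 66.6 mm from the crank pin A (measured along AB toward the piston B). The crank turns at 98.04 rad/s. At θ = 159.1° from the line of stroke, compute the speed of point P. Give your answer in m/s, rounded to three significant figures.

2.81

ω = 98.04 rad/s.  Crank-pin speed |V_A| = rω = 4.353 m/s, perpendicular to OA.
Rod angle: sinφ = −(r/L) sinθ ⇒ φ = -5.456°; ω_rod = −rω cosθ/√(L²−r²sin²θ) = +24.52 rad/s.
V_P = V_A + ω_rod × AP, with AP = 0.0666 m along the rod.
Components: V_Px = −rω sinθ − a·ω_rod·sinφ = -1.3976 m/s;  V_Py = rω cosθ + a·ω_rod·cosφ = -2.4409 m/s.
|V_P| = √(V_Px² + V_Py²) = 2.8127 m/s.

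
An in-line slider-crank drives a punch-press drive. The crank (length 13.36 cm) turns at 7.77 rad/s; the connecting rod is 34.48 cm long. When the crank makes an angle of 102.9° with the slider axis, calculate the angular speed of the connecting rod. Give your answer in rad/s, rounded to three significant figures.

0.726

ω = 7.77 rad/s
The rod makes angle φ with the slider axis where L sinφ = r sinθ; differentiating, L cosφ·φ̇ = r ω cosθ.
L cosφ = √(L² − r² sin²θ) = 0.31926 m.
|ω_rod| = r ω |cosθ| / √(L² − r² sin²θ) = 0.1336·7.77·0.22325/0.31926 = 0.72589 rad/s.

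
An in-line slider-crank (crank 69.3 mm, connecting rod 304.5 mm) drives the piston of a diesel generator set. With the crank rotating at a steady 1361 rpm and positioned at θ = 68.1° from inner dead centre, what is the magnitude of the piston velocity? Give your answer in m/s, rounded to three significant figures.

9.96

ω = 2π·1361/60 = 142.5 rad/s
For an in-line slider-crank, x = r cosθ + √(L² − r² sin²θ), so v = −rω sinθ·[1 + r cosθ/√(L² − r² sin²θ)].
With r = 0.0693 m, L = 0.3045 m, θ = 68.1°: √(L² − r² sin²θ) = 0.29763 m.
v = −0.0693·142.5·0.92784·[1 + 0.0693·0.37299/0.29763] = -9.96 m/s.
|v| = 9.96 m/s.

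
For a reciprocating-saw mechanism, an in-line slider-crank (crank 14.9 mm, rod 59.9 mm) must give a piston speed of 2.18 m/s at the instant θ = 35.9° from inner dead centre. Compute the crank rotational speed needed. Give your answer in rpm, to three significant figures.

For an in-line slider-crank, |v_piston| = rω|sinθ|·[1 + r cosθ/√(L² − r² sin²θ)].
With r = 0.0149 m, L = 0.0599 m, θ = 35.9°: the bracketed kinematic factor |dx/dθ| = 0.010516 m.
ω = v/|dx/dθ| = 2.18/0.010516 = 207.29 rad/s.
N = 60ω/(2π) = 1979.5 rpm.

1980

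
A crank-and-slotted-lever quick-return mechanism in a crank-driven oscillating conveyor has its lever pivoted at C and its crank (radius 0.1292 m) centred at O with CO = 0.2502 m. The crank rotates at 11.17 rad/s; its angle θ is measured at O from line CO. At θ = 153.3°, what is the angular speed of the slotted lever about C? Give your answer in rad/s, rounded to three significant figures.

ω = 11.17 rad/s
Crank pin A relative to C: A = (d + r cosθ, r sinθ); lever angle φ = atan2(r sinθ, d + r cosθ).
Differentiating tanφ: φ̇ = rω(d cosθ + r)/(d² + r² + 2dr cosθ).
d² + r² + 2dr cosθ = |CA|² = 0.0215347 m²;  d cosθ + r = -0.094322 m.
|ω_lever| = |0.1292·11.17·-0.094322| / 0.0215347 = 6.321 rad/s.

6.32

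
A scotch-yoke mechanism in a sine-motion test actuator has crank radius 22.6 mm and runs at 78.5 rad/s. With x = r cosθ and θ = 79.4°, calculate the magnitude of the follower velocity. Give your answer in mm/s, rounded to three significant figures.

1740

ω = 78.5 rad/s
x = r cosθ ⇒ ẋ = −rω sinθ.
|v| = rω|sinθ| = 0.0226·78.5·|sin 79.4°| = 1.7438 m/s = 1743.8 mm/s.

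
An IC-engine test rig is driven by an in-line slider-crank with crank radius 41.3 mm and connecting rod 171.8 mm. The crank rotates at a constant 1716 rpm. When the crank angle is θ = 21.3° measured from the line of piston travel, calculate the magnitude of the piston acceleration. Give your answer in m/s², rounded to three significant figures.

ω = 2π·1716/60 = 179.7 rad/s
x(θ) = r cosθ + √(L² − r² sin²θ); with ω constant, a = ω²·d²x/dθ².
d²x/dθ² = −r cosθ − r²(cos2θ)/√u − r⁴ sin²2θ/(4u^{3/2}),  u = L² − r² sin²θ = 0.0292902 m².
Substituting r = 0.0413 m, L = 0.1718 m, θ = 21.3°: d²x/dθ² = -0.045882 m.
a = ω²·d²x/dθ² = (179.7)²·(-0.045882) = -1481.6 m/s²;  |a| = 1481.6 m/s².

1480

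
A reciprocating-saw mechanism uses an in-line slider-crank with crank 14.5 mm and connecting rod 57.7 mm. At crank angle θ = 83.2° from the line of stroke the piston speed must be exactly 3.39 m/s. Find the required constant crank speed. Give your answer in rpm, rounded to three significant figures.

2180

For an in-line slider-crank, |v_piston| = rω|sinθ|·[1 + r cosθ/√(L² − r² sin²θ)].
With r = 0.0145 m, L = 0.0577 m, θ = 83.2°: the bracketed kinematic factor |dx/dθ| = 0.01484 m.
ω = v/|dx/dθ| = 3.39/0.01484 = 228.43 rad/s.
N = 60ω/(2π) = 2181.3 rpm.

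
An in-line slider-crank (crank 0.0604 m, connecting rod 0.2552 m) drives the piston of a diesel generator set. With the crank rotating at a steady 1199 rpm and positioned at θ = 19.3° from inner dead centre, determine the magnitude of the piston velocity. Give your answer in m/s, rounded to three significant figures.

ω = 2π·1199/60 = 125.6 rad/s
For an in-line slider-crank, x = r cosθ + √(L² − r² sin²θ), so v = −rω sinθ·[1 + r cosθ/√(L² − r² sin²θ)].
With r = 0.0604 m, L = 0.2552 m, θ = 19.3°: √(L² − r² sin²θ) = 0.25442 m.
v = −0.0604·125.6·0.33051·[1 + 0.0604·0.94380/0.25442] = -3.0682 m/s.
|v| = 3.0682 m/s.

3.07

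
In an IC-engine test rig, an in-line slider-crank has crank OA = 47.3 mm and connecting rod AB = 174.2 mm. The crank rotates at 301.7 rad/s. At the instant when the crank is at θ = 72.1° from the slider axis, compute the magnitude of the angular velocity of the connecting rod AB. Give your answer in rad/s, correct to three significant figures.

26.1

ω = 301.7 rad/s
The rod makes angle φ with the slider axis where L sinφ = r sinθ; differentiating, L cosφ·φ̇ = r ω cosθ.
L cosφ = √(L² − r² sin²θ) = 0.16828 m.
|ω_rod| = r ω |cosθ| / √(L² − r² sin²θ) = 0.0473·301.7·0.30736/0.16828 = 26.064 rad/s.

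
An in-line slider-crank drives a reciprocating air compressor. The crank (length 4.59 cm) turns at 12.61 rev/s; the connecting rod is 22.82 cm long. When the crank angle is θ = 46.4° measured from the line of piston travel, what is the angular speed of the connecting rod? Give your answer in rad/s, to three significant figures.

ω = 79.23 rad/s (converted from 12.61 rev/s).
The rod makes angle φ with the slider axis where L sinφ = r sinθ; differentiating, L cosφ·φ̇ = r ω cosθ.
L cosφ = √(L² − r² sin²θ) = 0.22577 m.
|ω_rod| = r ω |cosθ| / √(L² − r² sin²θ) = 0.0459·79.23·0.68962/0.22577 = 11.109 rad/s.

11.1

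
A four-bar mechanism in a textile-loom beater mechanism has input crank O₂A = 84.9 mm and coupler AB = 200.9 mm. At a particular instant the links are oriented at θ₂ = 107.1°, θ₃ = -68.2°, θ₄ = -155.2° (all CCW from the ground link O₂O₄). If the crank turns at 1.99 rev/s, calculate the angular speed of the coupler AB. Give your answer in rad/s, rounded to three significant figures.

5.24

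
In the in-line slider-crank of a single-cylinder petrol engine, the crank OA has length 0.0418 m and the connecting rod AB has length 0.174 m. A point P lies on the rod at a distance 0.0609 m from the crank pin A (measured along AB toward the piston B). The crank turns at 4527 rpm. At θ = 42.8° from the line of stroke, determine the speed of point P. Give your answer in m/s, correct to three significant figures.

ω = 474.1 rad/s.  Crank-pin speed |V_A| = rω = 19.816 m/s, perpendicular to OA.
Rod angle: sinφ = −(r/L) sinθ ⇒ φ = -9.394°; ω_rod = −rω cosθ/√(L²−r²sin²θ) = -84.697 rad/s.
V_P = V_A + ω_rod × AP, with AP = 0.0609 m along the rod.
Components: V_Px = −rω sinθ − a·ω_rod·sinφ = -14.306 m/s;  V_Py = rω cosθ + a·ω_rod·cosφ = +9.4507 m/s.
|V_P| = √(V_Px² + V_Py²) = 17.146 m/s.

17.1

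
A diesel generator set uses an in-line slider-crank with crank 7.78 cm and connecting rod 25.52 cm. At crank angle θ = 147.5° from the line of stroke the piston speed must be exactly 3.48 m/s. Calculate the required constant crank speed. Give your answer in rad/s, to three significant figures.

113

For an in-line slider-crank, |v_piston| = rω|sinθ|·[1 + r cosθ/√(L² − r² sin²θ)].
With r = 0.0778 m, L = 0.2552 m, θ = 147.5°: the bracketed kinematic factor |dx/dθ| = 0.030907 m.
ω = v/|dx/dθ| = 3.48/0.030907 = 112.6 rad/s.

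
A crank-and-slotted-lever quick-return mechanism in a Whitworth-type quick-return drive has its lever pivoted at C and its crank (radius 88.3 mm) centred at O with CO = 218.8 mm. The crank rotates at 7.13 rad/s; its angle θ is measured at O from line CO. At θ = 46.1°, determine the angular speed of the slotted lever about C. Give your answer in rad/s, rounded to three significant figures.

1.83

ω = 7.13 rad/s
Crank pin A relative to C: A = (d + r cosθ, r sinθ); lever angle φ = atan2(r sinθ, d + r cosθ).
Differentiating tanφ: φ̇ = rω(d cosθ + r)/(d² + r² + 2dr cosθ).
d² + r² + 2dr cosθ = |CA|² = 0.0824634 m²;  d cosθ + r = +0.24002 m.
|ω_lever| = |0.0883·7.13·+0.24002| / 0.0824634 = 1.8324 rad/s.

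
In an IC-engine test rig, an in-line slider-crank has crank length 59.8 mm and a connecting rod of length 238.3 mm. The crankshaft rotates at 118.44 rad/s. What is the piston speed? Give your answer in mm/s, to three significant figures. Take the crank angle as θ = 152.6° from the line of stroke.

2530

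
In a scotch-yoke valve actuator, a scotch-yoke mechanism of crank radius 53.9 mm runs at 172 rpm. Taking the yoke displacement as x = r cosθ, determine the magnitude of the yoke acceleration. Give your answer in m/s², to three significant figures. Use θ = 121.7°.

9.19

ω = 18.01 rad/s (from 172 rpm).
x = r cosθ ⇒ ẍ = −rω² cosθ (ω constant).
|a| = rω²|cosθ| = 0.0539·(18.01)²·|cos 121.7°| = 9.1887 m/s².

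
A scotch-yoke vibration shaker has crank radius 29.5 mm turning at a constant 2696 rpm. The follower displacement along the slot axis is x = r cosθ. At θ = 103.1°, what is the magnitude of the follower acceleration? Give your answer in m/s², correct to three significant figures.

533

ω = 282.3 rad/s (from 2696 rpm).
x = r cosθ ⇒ ẍ = −rω² cosθ (ω constant).
|a| = rω²|cosθ| = 0.0295·(282.3)²·|cos 103.1°| = 532.94 m/s².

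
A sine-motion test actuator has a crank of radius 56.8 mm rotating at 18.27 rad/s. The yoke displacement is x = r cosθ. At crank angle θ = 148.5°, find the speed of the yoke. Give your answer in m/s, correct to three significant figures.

0.542

ω = 18.27 rad/s
x = r cosθ ⇒ ẋ = −rω sinθ.
|v| = rω|sinθ| = 0.0568·18.27·|sin 148.5°| = 0.54222 m/s.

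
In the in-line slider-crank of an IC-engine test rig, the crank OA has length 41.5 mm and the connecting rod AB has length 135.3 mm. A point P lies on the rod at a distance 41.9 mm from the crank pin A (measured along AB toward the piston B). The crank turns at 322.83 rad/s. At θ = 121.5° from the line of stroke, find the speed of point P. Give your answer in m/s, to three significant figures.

ω = 322.8 rad/s.  Crank-pin speed |V_A| = rω = 13.397 m/s, perpendicular to OA.
Rod angle: sinφ = −(r/L) sinθ ⇒ φ = -15.161°; ω_rod = −rω cosθ/√(L²−r²sin²θ) = +53.604 rad/s.
V_P = V_A + ω_rod × AP, with AP = 0.0419 m along the rod.
Components: V_Px = −rω sinθ − a·ω_rod·sinφ = -10.836 m/s;  V_Py = rω cosθ + a·ω_rod·cosφ = -4.8323 m/s.
|V_P| = √(V_Px² + V_Py²) = 11.864 m/s.

11.9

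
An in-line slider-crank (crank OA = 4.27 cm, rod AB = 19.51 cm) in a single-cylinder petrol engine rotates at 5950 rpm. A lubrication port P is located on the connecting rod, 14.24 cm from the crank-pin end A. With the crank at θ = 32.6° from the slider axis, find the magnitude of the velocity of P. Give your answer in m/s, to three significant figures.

ω = 623.1 rad/s.  Crank-pin speed |V_A| = rω = 26.606 m/s, perpendicular to OA.
Rod angle: sinφ = −(r/L) sinθ ⇒ φ = -6.772°; ω_rod = −rω cosθ/√(L²−r²sin²θ) = -115.69 rad/s.
V_P = V_A + ω_rod × AP, with AP = 0.1424 m along the rod.
Components: V_Px = −rω sinθ − a·ω_rod·sinφ = -16.277 m/s;  V_Py = rω cosθ + a·ω_rod·cosφ = +6.0544 m/s.
|V_P| = √(V_Px² + V_Py²) = 17.366 m/s.

17.4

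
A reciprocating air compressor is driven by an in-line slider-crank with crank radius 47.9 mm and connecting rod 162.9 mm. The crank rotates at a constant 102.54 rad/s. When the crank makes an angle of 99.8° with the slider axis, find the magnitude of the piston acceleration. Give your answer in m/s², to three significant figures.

231

ω = 102.5 rad/s
x(θ) = r cosθ + √(L² − r² sin²θ); with ω constant, a = ω²·d²x/dθ².
d²x/dθ² = −r cosθ − r²(cos2θ)/√u − r⁴ sin²2θ/(4u^{3/2}),  u = L² − r² sin²θ = 0.0243085 m².
Substituting r = 0.0479 m, L = 0.1629 m, θ = 99.8°: d²x/dθ² = +0.021977 m.
a = ω²·d²x/dθ² = (102.5)²·(+0.021977) = +231.08 m/s²;  |a| = 231.08 m/s².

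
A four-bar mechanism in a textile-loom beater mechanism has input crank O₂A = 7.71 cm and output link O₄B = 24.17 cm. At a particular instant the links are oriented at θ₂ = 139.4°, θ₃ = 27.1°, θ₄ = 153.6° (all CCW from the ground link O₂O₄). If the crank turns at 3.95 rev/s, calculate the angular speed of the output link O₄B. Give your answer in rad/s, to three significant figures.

9.11

ω₂ = 24.82 rad/s (from 3.95 rev/s).
Differentiating the loop-closure r₂e^{iθ₂}+r₃e^{iθ₃}=r₁+r₄e^{iθ₄} gives r₂ω₂e^{iθ₂}+r₃ω₃e^{iθ₃}=r₄ω₄e^{iθ₄}.
Eliminating the other unknown: ω₄ = r₂ω₂ sin(θ₂−θ₃) / [r₄ sin(θ₄−θ₃)].
Numerator sine = +0.92521; denominator sine = +0.80386.
Result = 0.0771·24.82·(+0.92521) / (0.2417·(+0.80386)) = +9.1121 rad/s; magnitude 9.1121 rad/s.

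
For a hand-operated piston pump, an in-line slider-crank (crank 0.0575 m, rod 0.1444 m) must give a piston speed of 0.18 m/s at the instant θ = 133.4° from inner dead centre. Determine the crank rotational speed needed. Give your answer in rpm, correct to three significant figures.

For an in-line slider-crank, |v_piston| = rω|sinθ|·[1 + r cosθ/√(L² − r² sin²θ)].
With r = 0.0575 m, L = 0.1444 m, θ = 133.4°: the bracketed kinematic factor |dx/dθ| = 0.029837 m.
ω = v/|dx/dθ| = 0.18/0.029837 = 6.0328 rad/s.
N = 60ω/(2π) = 57.609 rpm.

57.6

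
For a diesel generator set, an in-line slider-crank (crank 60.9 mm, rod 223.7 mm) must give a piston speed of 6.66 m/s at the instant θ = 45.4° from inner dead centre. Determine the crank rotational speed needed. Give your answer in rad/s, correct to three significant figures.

For an in-line slider-crank, |v_piston| = rω|sinθ|·[1 + r cosθ/√(L² − r² sin²θ)].
With r = 0.0609 m, L = 0.2237 m, θ = 45.4°: the bracketed kinematic factor |dx/dθ| = 0.051812 m.
ω = v/|dx/dθ| = 6.66/0.051812 = 128.54 rad/s.

129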